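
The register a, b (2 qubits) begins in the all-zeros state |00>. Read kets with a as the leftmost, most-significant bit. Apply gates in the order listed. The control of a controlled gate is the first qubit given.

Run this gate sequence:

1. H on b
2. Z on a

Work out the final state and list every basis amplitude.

The resulting statevector has amplitude sqrt(2)/2 on |00>, sqrt(2)/2 on |01>, 0 on |10>, 0 on |11>.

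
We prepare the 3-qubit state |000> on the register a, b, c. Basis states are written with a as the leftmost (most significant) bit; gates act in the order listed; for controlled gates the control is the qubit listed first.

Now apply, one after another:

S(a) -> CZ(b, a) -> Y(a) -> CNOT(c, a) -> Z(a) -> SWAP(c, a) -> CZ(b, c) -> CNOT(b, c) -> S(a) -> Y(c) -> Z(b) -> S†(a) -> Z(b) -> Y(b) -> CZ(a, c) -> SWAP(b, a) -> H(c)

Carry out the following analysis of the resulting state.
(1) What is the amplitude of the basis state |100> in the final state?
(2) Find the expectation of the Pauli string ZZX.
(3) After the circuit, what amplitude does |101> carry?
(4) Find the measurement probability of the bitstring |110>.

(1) |100> carries amplitude -sqrt(2)*I/2 in the final state.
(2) The expectation value of ZZX is -1.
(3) |101> carries amplitude -sqrt(2)*I/2 in the final state.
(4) A full measurement returns |110> with probability 0.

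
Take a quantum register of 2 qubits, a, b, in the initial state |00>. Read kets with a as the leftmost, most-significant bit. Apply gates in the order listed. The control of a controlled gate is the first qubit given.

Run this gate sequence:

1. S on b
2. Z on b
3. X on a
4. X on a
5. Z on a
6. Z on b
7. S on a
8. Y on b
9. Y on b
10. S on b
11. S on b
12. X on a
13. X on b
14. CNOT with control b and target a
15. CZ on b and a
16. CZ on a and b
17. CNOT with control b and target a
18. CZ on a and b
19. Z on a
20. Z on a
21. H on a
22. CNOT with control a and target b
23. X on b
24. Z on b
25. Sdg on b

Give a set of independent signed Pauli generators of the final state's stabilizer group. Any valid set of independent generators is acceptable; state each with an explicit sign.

One valid set of independent stabilizer generators is -XY, +ZZ (any independent generating set of the same group is equally correct).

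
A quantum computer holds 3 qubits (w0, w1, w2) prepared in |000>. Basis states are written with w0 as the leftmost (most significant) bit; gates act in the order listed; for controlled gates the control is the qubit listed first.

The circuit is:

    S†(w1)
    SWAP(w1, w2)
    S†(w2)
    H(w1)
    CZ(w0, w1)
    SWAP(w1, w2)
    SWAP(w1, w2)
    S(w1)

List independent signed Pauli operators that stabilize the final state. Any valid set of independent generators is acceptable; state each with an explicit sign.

The stabilizer group can be generated by +IYI, +ZII, +IIZ, among other valid generating sets.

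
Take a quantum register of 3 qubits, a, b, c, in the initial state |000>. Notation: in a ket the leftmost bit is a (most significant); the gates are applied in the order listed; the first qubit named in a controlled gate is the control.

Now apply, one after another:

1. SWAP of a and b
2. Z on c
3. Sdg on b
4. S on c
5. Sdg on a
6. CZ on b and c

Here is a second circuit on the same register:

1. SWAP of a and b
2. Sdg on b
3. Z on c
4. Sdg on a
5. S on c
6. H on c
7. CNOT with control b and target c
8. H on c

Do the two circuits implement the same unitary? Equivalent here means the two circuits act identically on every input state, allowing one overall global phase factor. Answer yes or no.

Yes, they are equivalent — the unitaries differ by at most a global phase.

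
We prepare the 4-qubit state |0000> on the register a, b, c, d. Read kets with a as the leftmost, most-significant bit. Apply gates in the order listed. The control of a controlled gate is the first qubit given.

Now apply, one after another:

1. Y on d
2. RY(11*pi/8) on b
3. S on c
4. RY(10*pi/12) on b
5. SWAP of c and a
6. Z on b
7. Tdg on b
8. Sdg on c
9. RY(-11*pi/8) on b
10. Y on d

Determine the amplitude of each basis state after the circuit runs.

The resulting statevector has amplitude -sqrt(2)*cos(5*pi/16)**2/4 + sqrt(2)*sin(5*pi/16)*cos(5*pi/16)/4 + sqrt(6)*cos(5*pi/16)**2/4 + sqrt(6)*sin(5*pi/16)*cos(5*pi/16)/4 + sqrt(6)*exp(-I*pi/4)*sin(5*pi/16)*cos(5*pi/16)/4 + sqrt(2)*exp(-I*pi/4)*sin(5*pi/16)**2/4 + sqrt(2)*exp(-I*pi/4)*sin(5*pi/16)*cos(5*pi/16)/4 - sqrt(6)*exp(-I*pi/4)*sin(5*pi/16)**2/4 on |0000>, -sqrt(2)*sin(5*pi/16)*cos(5*pi/16)/4 + sqrt(2)*sin(5*pi/16)**2/4 + sqrt(6)*sin(5*pi/16)*cos(5*pi/16)/4 + sqrt(6)*sin(5*pi/16)**2/4 + sqrt(6)*exp(-I*pi/4)*sin(5*pi/16)*cos(5*pi/16)/4 - sqrt(2)*exp(-I*pi/4)*cos(5*pi/16)**2/4 - sqrt(2)*exp(-I*pi/4)*sin(5*pi/16)*cos(5*pi/16)/4 - sqrt(6)*exp(-I*pi/4)*cos(5*pi/16)**2/4 on |0100>, and 0 on every other basis state.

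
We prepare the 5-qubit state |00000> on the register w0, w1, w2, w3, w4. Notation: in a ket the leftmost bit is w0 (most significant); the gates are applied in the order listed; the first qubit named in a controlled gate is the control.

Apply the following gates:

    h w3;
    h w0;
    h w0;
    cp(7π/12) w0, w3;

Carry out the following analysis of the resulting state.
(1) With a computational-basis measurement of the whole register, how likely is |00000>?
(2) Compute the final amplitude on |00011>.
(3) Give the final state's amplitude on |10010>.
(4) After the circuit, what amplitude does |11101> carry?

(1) Outcome |00000> occurs with probability 1/2.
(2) |00011> carries amplitude 0 in the final state.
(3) The final state's coefficient on |10010> equals 0.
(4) |11101> carries amplitude 0 in the final state.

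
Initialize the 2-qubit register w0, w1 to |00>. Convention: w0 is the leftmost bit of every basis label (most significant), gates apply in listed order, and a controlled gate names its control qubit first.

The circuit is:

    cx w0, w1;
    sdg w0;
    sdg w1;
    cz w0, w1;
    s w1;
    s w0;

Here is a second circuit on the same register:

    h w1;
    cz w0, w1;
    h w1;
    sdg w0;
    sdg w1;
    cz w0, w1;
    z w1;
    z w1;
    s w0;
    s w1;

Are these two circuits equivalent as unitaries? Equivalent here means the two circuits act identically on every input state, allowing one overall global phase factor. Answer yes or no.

Yes — the two circuits implement the same unitary up to a global phase.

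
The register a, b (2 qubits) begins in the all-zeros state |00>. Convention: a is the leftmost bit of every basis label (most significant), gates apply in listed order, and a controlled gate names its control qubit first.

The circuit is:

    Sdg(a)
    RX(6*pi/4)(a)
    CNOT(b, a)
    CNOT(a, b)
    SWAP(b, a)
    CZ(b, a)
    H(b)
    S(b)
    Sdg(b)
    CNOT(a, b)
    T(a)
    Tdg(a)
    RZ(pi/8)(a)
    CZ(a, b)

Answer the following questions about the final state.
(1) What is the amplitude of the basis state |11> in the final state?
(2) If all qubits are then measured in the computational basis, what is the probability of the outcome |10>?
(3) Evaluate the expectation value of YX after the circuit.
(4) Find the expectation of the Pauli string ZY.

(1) The final state's coefficient on |11> equals -exp(9*I*pi/16)/2. Key observation: steps 8-9 multiply out to the identity, so the circuit reduces to the remaining gates.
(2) A full measurement returns |10> with probability 1/4.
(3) In the final state, YX has expectation (1 - exp(3*I*pi/4))*exp(I*pi/8)/2.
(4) The observable ZY averages to 0.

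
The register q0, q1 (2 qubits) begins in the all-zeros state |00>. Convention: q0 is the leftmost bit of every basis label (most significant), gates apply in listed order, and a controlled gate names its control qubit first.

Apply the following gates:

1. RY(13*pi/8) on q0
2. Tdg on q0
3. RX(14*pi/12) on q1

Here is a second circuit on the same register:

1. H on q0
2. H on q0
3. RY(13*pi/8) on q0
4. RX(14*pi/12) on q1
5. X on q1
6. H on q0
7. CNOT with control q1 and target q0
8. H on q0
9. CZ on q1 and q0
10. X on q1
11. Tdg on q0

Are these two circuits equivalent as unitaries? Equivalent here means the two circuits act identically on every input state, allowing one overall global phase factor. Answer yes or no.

Yes, they are equivalent — the unitaries differ by at most a global phase.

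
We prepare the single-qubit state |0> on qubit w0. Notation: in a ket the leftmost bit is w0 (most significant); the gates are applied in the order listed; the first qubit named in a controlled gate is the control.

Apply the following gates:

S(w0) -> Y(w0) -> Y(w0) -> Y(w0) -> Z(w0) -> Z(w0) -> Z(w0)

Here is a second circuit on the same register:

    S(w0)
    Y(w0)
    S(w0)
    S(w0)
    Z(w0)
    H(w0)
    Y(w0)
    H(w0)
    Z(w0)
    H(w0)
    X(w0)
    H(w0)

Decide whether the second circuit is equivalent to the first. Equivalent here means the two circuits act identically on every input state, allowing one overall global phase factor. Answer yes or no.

No, they are not equivalent — no single phase factor reconciles the two unitaries.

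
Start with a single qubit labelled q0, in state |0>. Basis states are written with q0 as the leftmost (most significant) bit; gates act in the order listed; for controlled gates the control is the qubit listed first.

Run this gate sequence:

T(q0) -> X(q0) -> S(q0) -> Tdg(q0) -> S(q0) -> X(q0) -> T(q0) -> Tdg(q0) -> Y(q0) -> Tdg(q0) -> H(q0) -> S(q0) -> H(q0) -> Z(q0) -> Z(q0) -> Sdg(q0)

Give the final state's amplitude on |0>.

The amplitude on |0> is -1/2 + I/2.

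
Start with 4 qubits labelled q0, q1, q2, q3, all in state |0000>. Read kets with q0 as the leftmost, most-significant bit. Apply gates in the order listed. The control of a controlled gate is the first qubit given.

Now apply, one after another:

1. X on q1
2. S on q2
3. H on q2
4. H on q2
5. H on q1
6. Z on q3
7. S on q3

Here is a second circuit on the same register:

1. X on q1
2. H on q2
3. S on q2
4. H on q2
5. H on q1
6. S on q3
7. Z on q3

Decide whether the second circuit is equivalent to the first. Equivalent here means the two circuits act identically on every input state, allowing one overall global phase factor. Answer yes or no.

No — the two circuits implement different unitaries, even allowing a global phase.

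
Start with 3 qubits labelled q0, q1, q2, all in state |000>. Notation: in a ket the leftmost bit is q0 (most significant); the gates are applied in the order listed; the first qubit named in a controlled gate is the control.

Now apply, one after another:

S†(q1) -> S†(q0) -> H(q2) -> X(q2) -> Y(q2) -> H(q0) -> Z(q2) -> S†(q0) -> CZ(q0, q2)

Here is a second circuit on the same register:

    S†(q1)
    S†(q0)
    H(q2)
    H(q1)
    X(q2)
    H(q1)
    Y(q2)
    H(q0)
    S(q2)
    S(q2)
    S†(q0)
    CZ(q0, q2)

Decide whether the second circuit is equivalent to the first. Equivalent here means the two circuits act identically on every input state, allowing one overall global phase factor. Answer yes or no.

Yes, they are equivalent — the unitaries differ by at most a global phase.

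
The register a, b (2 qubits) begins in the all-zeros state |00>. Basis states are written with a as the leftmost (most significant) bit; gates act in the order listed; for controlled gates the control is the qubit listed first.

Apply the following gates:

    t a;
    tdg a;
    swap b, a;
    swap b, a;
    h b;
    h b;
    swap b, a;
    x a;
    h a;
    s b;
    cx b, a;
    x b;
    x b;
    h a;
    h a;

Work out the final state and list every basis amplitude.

After the circuit, the state carries amplitude sqrt(2)/2 on |00>, 0 on |01>, -sqrt(2)/2 on |10>, 0 on |11>. Key observation: the block from step 4 through step 7 cancels to the identity and can be dropped.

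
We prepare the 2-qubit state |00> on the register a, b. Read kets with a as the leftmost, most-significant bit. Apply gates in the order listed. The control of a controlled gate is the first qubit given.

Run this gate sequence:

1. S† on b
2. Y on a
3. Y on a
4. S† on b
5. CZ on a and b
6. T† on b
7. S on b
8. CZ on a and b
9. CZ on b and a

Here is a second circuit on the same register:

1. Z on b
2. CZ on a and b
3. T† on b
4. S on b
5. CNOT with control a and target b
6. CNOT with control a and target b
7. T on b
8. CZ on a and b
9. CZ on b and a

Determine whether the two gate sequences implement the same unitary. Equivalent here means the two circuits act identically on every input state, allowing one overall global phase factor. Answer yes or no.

No, they are not equivalent — no single phase factor reconciles the two unitaries.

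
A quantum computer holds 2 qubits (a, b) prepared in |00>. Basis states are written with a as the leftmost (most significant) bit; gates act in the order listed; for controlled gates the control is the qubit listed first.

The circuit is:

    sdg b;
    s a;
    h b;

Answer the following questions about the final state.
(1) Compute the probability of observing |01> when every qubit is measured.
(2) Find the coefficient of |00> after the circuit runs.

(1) Outcome |01> occurs with probability 1/2.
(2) The amplitude on |00> is sqrt(2)/2.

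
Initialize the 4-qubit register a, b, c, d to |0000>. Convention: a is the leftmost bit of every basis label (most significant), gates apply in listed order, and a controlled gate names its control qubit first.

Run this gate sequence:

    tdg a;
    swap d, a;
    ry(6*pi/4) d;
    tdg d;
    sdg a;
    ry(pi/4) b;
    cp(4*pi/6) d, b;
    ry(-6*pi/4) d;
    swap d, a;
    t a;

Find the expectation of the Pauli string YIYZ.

The expectation value of YIYZ is 0.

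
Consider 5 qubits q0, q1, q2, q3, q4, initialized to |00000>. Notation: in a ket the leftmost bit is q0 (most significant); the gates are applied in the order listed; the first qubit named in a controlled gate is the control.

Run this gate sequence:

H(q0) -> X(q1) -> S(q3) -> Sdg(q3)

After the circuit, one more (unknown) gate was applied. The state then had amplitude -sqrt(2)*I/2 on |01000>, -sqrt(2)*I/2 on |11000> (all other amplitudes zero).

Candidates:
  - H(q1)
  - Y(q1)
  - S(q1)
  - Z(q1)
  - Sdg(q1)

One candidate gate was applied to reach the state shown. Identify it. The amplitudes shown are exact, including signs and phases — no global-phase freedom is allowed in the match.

The applied gate was Sdg(q1). Key observation: steps 3-4 multiply out to the identity, so the circuit reduces to the remaining gates.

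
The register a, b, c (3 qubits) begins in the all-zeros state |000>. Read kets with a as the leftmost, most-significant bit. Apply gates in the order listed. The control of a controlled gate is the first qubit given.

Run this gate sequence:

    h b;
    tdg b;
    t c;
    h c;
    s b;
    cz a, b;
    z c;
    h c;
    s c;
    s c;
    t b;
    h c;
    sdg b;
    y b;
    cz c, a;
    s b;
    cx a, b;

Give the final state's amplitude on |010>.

The amplitude on |010> is 1/2.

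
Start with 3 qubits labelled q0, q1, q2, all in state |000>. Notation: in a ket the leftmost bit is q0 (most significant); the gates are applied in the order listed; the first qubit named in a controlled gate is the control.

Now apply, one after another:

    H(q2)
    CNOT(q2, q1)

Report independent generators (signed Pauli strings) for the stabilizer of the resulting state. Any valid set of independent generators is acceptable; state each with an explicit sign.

One valid set of independent stabilizer generators is +IXX, +ZII, +IZZ (any independent generating set of the same group is equally correct).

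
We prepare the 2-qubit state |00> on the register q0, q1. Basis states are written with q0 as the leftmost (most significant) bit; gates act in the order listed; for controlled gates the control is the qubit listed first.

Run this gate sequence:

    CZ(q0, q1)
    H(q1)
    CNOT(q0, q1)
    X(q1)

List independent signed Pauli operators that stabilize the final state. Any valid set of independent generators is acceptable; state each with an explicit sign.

One valid set of independent stabilizer generators is +IX, +ZI (any independent generating set of the same group is equally correct).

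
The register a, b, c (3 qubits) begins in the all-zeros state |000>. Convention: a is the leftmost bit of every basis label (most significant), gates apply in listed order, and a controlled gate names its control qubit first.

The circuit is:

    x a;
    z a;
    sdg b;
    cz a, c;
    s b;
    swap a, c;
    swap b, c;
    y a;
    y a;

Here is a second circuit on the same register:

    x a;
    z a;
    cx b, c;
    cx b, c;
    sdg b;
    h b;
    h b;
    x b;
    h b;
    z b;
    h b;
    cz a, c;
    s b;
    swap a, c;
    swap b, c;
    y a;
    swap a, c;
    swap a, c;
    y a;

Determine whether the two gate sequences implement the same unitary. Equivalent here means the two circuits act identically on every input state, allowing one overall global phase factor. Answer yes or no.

Yes: on every input state the two circuits agree up to one overall phase factor.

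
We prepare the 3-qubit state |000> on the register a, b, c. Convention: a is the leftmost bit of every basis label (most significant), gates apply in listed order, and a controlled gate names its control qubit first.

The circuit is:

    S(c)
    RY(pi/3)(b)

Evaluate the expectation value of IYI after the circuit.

The expectation value of IYI is 0.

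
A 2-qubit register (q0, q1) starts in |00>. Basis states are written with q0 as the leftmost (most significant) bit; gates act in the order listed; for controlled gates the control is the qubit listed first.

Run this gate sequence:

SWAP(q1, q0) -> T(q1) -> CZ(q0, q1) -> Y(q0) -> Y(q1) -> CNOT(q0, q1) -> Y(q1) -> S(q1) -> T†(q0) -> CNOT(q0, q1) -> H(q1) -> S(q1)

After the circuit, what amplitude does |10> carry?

The final state's coefficient on |10> equals -sqrt(2)*exp(3*I*pi/4)/2.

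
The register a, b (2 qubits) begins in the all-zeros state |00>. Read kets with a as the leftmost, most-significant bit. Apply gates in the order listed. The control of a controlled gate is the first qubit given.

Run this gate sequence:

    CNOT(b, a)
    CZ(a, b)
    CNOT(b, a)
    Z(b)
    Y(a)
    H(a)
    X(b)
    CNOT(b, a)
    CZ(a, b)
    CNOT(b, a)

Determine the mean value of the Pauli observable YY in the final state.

The expectation value of YY is 0.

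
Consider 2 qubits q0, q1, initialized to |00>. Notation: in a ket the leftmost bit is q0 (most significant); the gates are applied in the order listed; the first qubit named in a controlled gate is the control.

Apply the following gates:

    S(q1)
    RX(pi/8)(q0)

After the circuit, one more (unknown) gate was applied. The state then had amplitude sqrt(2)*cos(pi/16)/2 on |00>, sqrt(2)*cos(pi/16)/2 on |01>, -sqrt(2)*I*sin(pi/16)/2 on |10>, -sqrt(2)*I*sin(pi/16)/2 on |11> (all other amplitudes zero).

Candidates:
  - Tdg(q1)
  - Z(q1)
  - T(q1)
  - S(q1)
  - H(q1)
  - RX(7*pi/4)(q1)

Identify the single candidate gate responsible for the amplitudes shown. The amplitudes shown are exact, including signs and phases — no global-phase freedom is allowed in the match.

The unique candidate consistent with the amplitudes is H(q1).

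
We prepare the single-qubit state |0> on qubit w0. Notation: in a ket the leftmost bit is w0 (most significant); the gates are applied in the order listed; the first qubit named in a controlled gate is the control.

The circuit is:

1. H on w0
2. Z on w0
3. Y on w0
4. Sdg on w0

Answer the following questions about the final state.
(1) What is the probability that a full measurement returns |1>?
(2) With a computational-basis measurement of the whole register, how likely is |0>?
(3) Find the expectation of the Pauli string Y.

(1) A full measurement returns |1> with probability 1/2.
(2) A full measurement returns |0> with probability 1/2.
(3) The expectation value of Y is -1.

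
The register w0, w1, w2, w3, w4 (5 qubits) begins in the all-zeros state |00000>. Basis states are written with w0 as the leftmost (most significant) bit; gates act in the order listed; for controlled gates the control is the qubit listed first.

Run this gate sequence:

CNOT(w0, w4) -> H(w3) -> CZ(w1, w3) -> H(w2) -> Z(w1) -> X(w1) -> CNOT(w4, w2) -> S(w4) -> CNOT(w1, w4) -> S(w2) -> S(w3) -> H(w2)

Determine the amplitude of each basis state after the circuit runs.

After the circuit, the state carries amplitude sqrt(2)*(1 + I)/4 on |01001>, sqrt(2)*(-1 + I)/4 on |01011>, sqrt(2)*(1 - I)/4 on |01101>, sqrt(2)*(1 + I)/4 on |01111>, and 0 on every other basis state.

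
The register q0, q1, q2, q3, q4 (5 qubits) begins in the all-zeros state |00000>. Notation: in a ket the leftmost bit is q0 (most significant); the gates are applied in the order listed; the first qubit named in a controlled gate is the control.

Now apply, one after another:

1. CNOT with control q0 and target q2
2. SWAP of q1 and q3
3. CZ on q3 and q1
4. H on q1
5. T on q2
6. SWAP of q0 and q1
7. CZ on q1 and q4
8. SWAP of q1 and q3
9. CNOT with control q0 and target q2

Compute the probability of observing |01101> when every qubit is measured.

A full measurement returns |01101> with probability 0.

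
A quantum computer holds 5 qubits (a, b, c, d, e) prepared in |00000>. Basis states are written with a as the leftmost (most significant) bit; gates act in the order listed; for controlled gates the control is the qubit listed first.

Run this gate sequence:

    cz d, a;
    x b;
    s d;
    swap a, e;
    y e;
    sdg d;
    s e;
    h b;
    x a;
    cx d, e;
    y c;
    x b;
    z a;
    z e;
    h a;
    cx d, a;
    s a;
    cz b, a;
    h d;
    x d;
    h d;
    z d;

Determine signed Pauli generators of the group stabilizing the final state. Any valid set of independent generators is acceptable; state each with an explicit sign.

The stabilizer group can be generated by -YZIII, -ZXIII, -IIZII, +IIIZI, -IIIIZ, among other valid generating sets. Key observation: the block from step 19 through step 22 cancels to the identity and can be dropped.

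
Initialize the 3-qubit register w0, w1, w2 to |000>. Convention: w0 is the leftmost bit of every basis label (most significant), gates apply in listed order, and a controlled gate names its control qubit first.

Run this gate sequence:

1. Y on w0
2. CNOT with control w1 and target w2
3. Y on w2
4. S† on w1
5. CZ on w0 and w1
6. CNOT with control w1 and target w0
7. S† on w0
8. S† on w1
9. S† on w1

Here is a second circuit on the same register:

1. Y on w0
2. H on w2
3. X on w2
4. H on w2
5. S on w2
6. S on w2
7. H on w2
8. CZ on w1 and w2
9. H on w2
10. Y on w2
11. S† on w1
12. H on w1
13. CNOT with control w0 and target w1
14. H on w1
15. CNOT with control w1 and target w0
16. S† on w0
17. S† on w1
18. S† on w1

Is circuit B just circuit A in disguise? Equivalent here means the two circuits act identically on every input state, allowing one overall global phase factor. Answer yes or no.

Yes: on every input state the two circuits agree up to one overall phase factor.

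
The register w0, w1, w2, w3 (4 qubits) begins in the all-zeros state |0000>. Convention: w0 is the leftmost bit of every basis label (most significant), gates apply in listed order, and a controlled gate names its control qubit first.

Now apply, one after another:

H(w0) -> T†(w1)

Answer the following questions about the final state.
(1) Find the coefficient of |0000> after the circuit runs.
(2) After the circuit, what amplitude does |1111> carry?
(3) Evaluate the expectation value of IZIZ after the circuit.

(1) The final state's coefficient on |0000> equals sqrt(2)/2.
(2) The amplitude on |1111> is 0.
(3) The observable IZIZ averages to 1.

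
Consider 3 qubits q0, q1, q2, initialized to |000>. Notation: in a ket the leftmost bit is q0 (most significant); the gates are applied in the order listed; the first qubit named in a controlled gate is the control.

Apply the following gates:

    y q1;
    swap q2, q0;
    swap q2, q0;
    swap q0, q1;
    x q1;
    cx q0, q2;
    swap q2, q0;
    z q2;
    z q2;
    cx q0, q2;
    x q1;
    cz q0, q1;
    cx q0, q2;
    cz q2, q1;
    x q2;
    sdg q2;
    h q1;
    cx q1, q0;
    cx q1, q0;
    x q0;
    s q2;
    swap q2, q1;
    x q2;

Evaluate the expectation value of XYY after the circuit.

In the final state, XYY has expectation 0.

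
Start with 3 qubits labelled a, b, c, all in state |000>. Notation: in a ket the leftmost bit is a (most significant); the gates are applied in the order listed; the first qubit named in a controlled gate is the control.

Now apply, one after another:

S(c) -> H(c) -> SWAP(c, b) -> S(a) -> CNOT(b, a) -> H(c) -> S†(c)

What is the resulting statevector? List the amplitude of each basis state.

The final amplitudes are 1/2 on |000>, -I/2 on |001>, 0 on |010>, 0 on |011>, 0 on |100>, 0 on |101>, 1/2 on |110>, -I/2 on |111>.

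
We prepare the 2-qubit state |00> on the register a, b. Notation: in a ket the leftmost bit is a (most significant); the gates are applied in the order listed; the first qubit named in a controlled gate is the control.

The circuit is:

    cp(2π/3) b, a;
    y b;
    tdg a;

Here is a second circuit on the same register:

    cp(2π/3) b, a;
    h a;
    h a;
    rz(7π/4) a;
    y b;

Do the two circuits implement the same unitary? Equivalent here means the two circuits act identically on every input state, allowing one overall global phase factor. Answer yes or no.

Yes — the two circuits implement the same unitary up to a global phase.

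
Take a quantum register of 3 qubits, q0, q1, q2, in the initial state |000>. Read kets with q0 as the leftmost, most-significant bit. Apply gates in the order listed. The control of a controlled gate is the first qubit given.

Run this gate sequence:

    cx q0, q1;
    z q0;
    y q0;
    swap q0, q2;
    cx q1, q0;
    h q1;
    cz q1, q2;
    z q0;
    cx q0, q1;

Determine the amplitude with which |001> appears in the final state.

The final state's coefficient on |001> equals sqrt(2)*I/2.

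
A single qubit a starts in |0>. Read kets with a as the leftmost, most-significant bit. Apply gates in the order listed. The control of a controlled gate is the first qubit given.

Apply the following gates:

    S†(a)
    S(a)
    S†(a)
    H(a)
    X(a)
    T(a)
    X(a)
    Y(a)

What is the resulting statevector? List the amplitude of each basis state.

After the circuit, the state carries amplitude -sqrt(2)*I/2 on |0>, sqrt(2)*exp(3*I*pi/4)/2 on |1>.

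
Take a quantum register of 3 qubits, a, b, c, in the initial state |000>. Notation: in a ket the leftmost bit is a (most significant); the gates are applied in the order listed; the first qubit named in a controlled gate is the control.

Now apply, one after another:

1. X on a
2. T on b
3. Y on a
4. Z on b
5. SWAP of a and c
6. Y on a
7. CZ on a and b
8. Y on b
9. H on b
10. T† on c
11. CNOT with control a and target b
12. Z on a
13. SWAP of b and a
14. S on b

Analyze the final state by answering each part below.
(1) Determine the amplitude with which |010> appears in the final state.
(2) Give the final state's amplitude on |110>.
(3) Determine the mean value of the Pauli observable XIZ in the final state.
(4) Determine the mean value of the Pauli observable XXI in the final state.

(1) The amplitude on |010> is -sqrt(2)/2.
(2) The amplitude on |110> is sqrt(2)/2.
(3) In the final state, XIZ has expectation -1.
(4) The expectation value of XXI is 0.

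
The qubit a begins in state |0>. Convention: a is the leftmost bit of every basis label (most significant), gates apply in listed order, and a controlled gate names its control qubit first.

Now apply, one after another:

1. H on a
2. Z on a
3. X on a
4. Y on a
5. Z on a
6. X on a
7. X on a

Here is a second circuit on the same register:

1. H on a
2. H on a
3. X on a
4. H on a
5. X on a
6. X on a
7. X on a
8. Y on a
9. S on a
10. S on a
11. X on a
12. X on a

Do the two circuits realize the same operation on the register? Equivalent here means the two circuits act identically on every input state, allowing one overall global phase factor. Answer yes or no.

Yes, they are equivalent — the unitaries differ by at most a global phase.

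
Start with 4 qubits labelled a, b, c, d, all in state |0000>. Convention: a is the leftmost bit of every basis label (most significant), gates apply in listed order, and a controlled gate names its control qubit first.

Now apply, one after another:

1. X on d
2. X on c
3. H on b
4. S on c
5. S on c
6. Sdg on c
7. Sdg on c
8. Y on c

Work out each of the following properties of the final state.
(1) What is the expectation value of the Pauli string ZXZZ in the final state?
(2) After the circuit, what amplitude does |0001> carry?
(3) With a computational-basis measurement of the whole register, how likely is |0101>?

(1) In the final state, ZXZZ has expectation -1. Key observation: gates 4-7 undo each other exactly, leaving only the rest of the circuit to track.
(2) The final state's coefficient on |0001> equals -sqrt(2)*I/2.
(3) The probability of measuring |0101> is 1/2.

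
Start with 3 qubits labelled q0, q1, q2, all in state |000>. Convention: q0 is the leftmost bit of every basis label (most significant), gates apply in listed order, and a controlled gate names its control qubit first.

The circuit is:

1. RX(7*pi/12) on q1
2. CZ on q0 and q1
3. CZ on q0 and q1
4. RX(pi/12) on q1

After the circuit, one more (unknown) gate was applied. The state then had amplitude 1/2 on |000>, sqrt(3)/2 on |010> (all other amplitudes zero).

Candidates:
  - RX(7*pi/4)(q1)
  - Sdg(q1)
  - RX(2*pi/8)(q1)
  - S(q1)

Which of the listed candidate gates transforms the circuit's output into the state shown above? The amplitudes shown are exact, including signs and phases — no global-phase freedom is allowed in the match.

It was S(q1) that produced the state shown.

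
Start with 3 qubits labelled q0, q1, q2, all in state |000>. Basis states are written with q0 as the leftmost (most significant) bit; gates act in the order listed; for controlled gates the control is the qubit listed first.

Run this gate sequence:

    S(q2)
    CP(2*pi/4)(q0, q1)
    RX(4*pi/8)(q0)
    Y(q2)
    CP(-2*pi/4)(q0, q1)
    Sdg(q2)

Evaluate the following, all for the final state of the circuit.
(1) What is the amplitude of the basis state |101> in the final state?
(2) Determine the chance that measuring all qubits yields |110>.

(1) |101> carries amplitude -sqrt(2)*I/2 in the final state.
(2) The probability of measuring |110> is 0.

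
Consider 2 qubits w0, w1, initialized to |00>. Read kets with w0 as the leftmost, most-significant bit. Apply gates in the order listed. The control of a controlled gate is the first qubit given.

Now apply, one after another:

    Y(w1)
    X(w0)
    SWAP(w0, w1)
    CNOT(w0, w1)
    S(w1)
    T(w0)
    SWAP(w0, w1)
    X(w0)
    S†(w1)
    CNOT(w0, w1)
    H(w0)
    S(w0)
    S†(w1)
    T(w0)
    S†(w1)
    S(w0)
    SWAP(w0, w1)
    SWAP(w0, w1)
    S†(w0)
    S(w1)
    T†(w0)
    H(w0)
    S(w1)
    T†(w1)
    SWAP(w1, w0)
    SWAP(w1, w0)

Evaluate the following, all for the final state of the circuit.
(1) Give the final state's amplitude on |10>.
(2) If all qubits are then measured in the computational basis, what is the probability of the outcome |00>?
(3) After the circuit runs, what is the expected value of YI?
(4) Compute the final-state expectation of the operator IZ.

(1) |10> carries amplitude (1 - I)*exp(3*I*pi/4)/2 in the final state.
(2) Outcome |00> occurs with probability 1/2.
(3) The expectation value of YI is 1.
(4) In the final state, IZ has expectation 1.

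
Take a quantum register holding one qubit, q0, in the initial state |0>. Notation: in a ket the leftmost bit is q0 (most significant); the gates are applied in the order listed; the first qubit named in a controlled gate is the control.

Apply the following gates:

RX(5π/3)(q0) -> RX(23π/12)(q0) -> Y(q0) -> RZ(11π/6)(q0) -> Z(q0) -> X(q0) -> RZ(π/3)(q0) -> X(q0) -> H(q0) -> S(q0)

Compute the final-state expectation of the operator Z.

The expectation value of Z is -sqrt(6)/4 - sqrt(2)/4.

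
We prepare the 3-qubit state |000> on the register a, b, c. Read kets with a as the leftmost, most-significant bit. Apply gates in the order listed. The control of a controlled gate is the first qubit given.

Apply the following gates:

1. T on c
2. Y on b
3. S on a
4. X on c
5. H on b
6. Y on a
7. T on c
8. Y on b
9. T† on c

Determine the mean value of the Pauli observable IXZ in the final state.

The observable IXZ averages to -1.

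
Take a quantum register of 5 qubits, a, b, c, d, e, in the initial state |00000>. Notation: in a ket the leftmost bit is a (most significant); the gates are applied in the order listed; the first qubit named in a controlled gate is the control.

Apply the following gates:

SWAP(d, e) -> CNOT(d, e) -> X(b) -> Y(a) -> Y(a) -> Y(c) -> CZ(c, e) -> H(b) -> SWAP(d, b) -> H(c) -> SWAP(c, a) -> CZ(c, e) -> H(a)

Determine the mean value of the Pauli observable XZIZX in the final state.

In the final state, XZIZX has expectation 0.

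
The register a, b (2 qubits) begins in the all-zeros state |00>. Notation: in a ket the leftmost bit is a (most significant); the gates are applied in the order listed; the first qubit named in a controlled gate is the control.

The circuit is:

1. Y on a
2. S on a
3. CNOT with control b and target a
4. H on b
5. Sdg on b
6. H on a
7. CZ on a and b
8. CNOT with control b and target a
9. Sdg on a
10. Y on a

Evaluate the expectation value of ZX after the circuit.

The observable ZX averages to 0.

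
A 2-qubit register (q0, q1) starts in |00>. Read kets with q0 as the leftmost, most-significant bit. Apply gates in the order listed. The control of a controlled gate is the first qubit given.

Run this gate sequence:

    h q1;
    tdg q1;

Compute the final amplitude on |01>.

|01> carries amplitude -sqrt(2)*exp(3*I*pi/4)/2 in the final state.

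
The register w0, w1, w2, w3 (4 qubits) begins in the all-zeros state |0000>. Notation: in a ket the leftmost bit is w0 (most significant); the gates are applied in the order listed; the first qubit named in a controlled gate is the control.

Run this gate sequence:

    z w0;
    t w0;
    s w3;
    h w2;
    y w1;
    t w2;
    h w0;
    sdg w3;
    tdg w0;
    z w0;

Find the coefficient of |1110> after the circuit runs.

The amplitude on |1110> is -I/2.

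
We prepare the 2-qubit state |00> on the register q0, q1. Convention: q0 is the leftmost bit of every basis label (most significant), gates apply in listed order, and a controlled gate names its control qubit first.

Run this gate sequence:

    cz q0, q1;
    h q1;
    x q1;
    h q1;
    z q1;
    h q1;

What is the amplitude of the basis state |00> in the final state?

The amplitude on |00> is sqrt(2)/2. Key observation: steps 2-5 multiply out to the identity, so the circuit reduces to the remaining gates.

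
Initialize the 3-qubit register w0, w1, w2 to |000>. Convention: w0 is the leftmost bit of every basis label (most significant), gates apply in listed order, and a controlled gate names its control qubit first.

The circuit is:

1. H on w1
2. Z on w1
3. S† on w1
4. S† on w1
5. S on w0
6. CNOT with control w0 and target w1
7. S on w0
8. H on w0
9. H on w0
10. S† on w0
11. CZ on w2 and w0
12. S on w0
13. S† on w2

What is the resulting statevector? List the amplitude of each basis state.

The resulting statevector has amplitude sqrt(2)/2 on |000>, sqrt(2)/2 on |010>, and 0 on every other basis state. Key observation: steps 7-10 multiply out to the identity, so the circuit reduces to the remaining gates.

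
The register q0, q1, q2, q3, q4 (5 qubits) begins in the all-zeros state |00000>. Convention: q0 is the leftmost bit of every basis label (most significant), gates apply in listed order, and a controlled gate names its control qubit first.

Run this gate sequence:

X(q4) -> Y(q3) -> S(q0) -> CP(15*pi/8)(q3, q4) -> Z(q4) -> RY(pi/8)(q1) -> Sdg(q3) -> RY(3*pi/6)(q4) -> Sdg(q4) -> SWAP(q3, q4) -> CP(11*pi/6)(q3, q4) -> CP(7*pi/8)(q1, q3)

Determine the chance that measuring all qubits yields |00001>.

The probability of measuring |00001> is cos(pi/16)**2/2.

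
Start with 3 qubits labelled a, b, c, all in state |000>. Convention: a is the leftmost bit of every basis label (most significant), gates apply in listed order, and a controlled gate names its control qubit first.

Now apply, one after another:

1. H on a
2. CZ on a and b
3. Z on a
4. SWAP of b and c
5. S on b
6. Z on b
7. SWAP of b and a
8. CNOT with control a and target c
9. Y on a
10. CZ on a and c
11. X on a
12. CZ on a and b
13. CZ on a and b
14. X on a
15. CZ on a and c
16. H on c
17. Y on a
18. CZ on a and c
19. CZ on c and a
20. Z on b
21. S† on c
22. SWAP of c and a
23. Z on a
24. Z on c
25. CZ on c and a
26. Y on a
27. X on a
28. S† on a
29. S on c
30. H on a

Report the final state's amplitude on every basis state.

After the circuit, the state carries amplitude sqrt(2)*I/2 on |100>, sqrt(2)*I/2 on |110>, and 0 on every other basis state. Key observation: gates 10-15 undo each other exactly, leaving only the rest of the circuit to track.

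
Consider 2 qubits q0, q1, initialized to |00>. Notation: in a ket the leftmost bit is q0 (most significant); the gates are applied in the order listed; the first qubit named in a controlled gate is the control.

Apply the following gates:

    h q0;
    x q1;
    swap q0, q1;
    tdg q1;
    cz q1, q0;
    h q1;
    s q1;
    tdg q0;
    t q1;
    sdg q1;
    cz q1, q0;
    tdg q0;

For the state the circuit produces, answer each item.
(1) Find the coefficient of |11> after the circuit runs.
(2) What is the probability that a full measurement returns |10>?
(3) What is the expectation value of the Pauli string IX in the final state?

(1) The amplitude on |11> is exp(3*I*pi/4)/2 + I/2.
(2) A full measurement returns |10> with probability 1/2 - sqrt(2)/4.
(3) The expectation value of IX is -1/2.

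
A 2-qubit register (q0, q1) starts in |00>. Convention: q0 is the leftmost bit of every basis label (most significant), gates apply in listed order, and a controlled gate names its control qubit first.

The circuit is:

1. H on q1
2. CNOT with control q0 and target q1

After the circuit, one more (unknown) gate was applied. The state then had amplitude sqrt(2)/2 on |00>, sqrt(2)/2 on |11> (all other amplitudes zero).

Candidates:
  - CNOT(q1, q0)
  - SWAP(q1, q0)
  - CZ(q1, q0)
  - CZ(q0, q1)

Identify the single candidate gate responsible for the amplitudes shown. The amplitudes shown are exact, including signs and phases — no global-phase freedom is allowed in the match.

It was CNOT(q1, q0) that produced the state shown.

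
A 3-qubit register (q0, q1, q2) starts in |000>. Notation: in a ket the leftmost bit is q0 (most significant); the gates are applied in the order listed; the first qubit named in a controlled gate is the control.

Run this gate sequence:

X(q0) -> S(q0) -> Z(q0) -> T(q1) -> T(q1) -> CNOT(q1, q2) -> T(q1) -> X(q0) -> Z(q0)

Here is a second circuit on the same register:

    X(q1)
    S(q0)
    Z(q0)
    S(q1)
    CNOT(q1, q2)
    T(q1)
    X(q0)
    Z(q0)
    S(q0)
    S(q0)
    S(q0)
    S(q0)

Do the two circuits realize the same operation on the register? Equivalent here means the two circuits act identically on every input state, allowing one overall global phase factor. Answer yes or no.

No: there is an input state on which the two circuits produce genuinely different outputs (not merely differing by a phase).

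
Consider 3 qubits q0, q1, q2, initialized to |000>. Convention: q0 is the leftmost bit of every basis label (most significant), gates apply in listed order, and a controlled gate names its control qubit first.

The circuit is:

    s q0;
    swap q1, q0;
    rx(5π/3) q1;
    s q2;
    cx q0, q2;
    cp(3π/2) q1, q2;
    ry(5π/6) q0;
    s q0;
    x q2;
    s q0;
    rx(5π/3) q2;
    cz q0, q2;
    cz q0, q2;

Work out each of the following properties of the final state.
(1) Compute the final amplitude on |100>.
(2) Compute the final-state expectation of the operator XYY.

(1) |100> carries amplitude I*(-3*sqrt(2) - sqrt(6))/16 in the final state. Key observation: steps 12-13 multiply out to the identity, so the circuit reduces to the remaining gates.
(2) The expectation value of XYY is 3/8.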